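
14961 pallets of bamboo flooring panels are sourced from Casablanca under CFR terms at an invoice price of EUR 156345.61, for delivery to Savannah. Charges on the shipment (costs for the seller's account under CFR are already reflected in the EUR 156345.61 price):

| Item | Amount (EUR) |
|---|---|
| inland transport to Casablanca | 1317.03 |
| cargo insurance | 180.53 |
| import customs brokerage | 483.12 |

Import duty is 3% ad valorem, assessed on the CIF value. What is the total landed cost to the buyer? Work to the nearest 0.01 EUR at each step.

CFR: the seller pays costs through ocean freight to the destination port, but not insurance.
Already in the invoice (seller's account under CFR): inland to port — exclude.
CIF value = CFR price + insurance = 156345.61 + 180.53 = 156526.14
Import duty = 156526.14 × 3% = 4695.78
Buyer bears: insurance 180.53 + brokerage 483.12 + duty 4695.78 = 5359.43
Landed cost = invoice 156345.61 + 5359.43 = 161705.04

Total landed cost: EUR 161705.04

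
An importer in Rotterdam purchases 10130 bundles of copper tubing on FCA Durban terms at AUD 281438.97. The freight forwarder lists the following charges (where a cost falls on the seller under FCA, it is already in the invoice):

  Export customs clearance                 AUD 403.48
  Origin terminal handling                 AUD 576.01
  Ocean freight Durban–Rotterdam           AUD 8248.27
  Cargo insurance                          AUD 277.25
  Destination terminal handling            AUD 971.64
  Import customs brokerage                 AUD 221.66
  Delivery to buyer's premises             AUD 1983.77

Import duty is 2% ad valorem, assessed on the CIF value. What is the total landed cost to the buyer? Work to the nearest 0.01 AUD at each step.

Total landed cost: AUD 299528.38

FCA: the seller delivers export-cleared goods to the carrier; the buyer bears costs from that point.
Already in the invoice (seller's account under FCA): export clearance — exclude.
CIF value = FCA price + origin terminal + freight + insurance = 281438.97 + 576.01 + 8248.27 + 277.25 = 290540.50
Import duty = 290540.50 × 2% = 5810.81
Buyer bears: origin terminal 576.01 + freight 8248.27 + insurance 277.25 + destination terminal 971.64 + brokerage 221.66 + delivery 1983.77 + duty 5810.81 = 18089.41
Landed cost = invoice 281438.97 + 18089.41 = 299528.38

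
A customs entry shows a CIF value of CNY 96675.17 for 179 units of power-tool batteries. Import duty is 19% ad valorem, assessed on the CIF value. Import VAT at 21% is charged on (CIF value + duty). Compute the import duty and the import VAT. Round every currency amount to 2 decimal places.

Import duty = 96675.17 × 19% = 18368.28
VAT base = CIF + duty = 96675.17 + 18368.28 = 115043.45
Import VAT = 115043.45 × 21% = 24159.12

Import duty: CNY 18368.28; import VAT: CNY 24159.12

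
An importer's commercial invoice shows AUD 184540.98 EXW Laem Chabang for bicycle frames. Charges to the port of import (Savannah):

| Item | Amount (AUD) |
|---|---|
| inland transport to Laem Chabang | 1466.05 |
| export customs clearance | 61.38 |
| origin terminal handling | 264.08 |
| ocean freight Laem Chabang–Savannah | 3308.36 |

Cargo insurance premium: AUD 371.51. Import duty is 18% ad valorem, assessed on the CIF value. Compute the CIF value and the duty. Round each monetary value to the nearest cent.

CIF = EXW price + pre-shipment costs + freight + insurance
CIF = 184540.98 + 1466.05 + 61.38 + 264.08 + 3308.36 + 371.51 = 190012.36
Import duty = 190012.36 × 18% = 34202.22

CIF value: AUD 190012.36; import duty: AUD 34202.22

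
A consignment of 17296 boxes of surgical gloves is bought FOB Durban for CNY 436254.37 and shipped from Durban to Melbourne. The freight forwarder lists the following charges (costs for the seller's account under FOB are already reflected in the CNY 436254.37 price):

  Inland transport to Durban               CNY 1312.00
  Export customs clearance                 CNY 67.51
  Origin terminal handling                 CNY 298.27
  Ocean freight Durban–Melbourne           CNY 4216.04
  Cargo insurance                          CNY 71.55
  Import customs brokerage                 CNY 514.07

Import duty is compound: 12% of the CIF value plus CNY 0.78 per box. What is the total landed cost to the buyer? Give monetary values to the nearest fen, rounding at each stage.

Total landed cost: CNY 507411.95

FOB: the seller bears costs until goods are on board at the origin port; the buyer bears freight, insurance and all costs thereafter.
Already in the invoice (seller's account under FOB): inland to port, export clearance, origin terminal — exclude.
CIF value = FOB price + freight + insurance = 436254.37 + 4216.04 + 71.55 = 440541.96
Ad valorem component: 440541.96 × 12% = 52865.04
Specific component: 17296 × 0.78 = 13490.88
Import duty = 52865.04 + 13490.88 = 66355.92
Buyer bears: freight 4216.04 + insurance 71.55 + brokerage 514.07 + duty 66355.92 = 71157.58
Landed cost = invoice 436254.37 + 71157.58 = 507411.95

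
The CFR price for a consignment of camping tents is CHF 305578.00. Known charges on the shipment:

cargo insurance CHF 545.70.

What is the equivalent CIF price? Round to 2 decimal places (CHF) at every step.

CIF price: CHF 306123.70

From CFR to CIF, the seller additionally bears: insurance.
CIF price = 305578.00 + 545.70 = 306123.70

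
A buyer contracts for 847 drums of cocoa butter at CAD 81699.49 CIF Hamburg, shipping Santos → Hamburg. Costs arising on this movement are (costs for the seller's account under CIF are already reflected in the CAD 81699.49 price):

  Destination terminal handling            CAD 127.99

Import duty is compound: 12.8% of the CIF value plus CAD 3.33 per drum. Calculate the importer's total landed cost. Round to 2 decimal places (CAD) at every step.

CIF: the seller pays costs through ocean freight and marine insurance to the destination port.
The CIF price already equals the CIF value: 81699.49
Ad valorem component: 81699.49 × 12.8% = 10457.53
Specific component: 847 × 3.33 = 2820.51
Import duty = 10457.53 + 2820.51 = 13278.04
Buyer bears: destination terminal 127.99 + duty 13278.04 = 13406.03
Landed cost = invoice 81699.49 + 13406.03 = 95105.52

Total landed cost: CAD 95105.52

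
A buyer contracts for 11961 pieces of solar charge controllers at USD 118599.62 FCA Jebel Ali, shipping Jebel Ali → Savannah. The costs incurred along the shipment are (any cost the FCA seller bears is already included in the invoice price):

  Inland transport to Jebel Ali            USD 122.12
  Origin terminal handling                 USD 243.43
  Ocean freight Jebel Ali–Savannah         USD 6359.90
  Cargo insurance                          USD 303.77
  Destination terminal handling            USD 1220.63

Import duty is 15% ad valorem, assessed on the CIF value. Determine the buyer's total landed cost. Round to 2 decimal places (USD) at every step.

Total landed cost: USD 145553.36

FCA: the seller delivers export-cleared goods to the carrier; the buyer bears costs from that point.
Already in the invoice (seller's account under FCA): inland to port — exclude.
CIF value = FCA price + origin terminal + freight + insurance = 118599.62 + 243.43 + 6359.90 + 303.77 = 125506.72
Import duty = 125506.72 × 15% = 18826.01
Buyer bears: origin terminal 243.43 + freight 6359.90 + insurance 303.77 + destination terminal 1220.63 + duty 18826.01 = 26953.74
Landed cost = invoice 118599.62 + 26953.74 = 145553.36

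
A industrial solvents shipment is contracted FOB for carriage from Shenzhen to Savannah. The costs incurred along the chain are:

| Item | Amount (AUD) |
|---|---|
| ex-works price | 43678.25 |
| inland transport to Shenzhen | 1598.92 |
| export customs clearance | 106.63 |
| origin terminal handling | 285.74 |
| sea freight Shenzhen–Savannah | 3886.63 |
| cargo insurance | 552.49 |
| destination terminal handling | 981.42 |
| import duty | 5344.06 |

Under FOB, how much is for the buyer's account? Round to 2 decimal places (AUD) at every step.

Buyer's account: AUD 10764.60

FOB: the seller bears costs until goods are on board at the origin port; the buyer bears freight, insurance and all costs thereafter.
Seller's account: goods 43678.25 + inland to port 1598.92 + export clearance 106.63 + origin terminal 285.74 = 45669.54
Buyer's account: freight 3886.63 + insurance 552.49 + destination terminal 981.42 + duty 5344.06 = 10764.60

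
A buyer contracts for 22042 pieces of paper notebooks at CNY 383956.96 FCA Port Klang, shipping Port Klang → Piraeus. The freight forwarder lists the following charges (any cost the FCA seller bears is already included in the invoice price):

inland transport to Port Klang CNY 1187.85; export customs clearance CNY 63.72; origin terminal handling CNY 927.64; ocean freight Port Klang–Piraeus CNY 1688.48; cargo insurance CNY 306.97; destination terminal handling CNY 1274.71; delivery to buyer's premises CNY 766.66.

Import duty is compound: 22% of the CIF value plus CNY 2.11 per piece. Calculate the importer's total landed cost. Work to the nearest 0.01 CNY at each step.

FCA: the seller delivers export-cleared goods to the carrier; the buyer bears costs from that point.
Already in the invoice (seller's account under FCA): inland to port, export clearance — exclude.
CIF value = FCA price + origin terminal + freight + insurance = 383956.96 + 927.64 + 1688.48 + 306.97 = 386880.05
Ad valorem component: 386880.05 × 22% = 85113.61
Specific component: 22042 × 2.11 = 46508.62
Import duty = 85113.61 + 46508.62 = 131622.23
Buyer bears: origin terminal 927.64 + freight 1688.48 + insurance 306.97 + destination terminal 1274.71 + delivery 766.66 + duty 131622.23 = 136586.69
Landed cost = invoice 383956.96 + 136586.69 = 520543.65

Total landed cost: CNY 520543.65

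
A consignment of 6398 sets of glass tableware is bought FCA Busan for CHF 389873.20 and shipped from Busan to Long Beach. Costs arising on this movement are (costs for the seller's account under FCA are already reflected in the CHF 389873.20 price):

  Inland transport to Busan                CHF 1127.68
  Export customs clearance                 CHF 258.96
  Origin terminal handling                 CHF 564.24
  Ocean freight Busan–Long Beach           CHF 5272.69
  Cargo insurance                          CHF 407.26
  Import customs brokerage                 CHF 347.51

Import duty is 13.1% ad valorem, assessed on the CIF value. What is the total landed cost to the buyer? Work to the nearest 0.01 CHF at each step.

FCA: the seller delivers export-cleared goods to the carrier; the buyer bears costs from that point.
Already in the invoice (seller's account under FCA): inland to port, export clearance — exclude.
CIF value = FCA price + origin terminal + freight + insurance = 389873.20 + 564.24 + 5272.69 + 407.26 = 396117.39
Import duty = 396117.39 × 13.1% = 51891.38
Buyer bears: origin terminal 564.24 + freight 5272.69 + insurance 407.26 + brokerage 347.51 + duty 51891.38 = 58483.08
Landed cost = invoice 389873.20 + 58483.08 = 448356.28

Total landed cost: CHF 448356.28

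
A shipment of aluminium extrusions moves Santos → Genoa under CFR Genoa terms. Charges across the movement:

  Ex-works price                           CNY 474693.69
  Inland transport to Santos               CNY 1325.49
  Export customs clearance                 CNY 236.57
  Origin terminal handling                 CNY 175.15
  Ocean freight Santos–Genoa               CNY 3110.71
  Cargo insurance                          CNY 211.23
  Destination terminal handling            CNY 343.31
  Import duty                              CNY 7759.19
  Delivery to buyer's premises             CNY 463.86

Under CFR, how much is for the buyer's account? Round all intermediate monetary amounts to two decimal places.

Buyer's account: CNY 8777.59

CFR: the seller pays costs through ocean freight to the destination port, but not insurance.
Seller's account: goods 474693.69 + inland to port 1325.49 + export clearance 236.57 + origin terminal 175.15 + freight 3110.71 = 479541.61
Buyer's account: insurance 211.23 + destination terminal 343.31 + duty 7759.19 + delivery 463.86 = 8777.59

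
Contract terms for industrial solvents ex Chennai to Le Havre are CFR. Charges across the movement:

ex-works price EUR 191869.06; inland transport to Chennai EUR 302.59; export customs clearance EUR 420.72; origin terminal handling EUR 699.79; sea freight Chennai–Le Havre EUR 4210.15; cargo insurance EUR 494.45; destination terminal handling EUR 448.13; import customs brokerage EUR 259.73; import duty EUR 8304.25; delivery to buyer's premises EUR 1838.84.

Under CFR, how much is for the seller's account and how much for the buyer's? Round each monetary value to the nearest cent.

CFR: the seller pays costs through ocean freight to the destination port, but not insurance.
Seller's account: goods 191869.06 + inland to port 302.59 + export clearance 420.72 + origin terminal 699.79 + freight 4210.15 = 197502.31
Buyer's account: insurance 494.45 + destination terminal 448.13 + brokerage 259.73 + duty 8304.25 + delivery 1838.84 = 11345.40

Seller: EUR 197502.31; buyer: EUR 11345.40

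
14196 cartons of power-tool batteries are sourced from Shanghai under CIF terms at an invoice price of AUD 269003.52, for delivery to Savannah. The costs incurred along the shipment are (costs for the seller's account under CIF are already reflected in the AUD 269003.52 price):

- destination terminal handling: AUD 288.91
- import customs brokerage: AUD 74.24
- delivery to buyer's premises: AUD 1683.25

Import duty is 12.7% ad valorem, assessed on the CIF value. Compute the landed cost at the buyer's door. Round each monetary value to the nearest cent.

Total landed cost: AUD 305213.37

CIF: the seller pays costs through ocean freight and marine insurance to the destination port.
The CIF price already equals the CIF value: 269003.52
Import duty = 269003.52 × 12.7% = 34163.45
Buyer bears: destination terminal 288.91 + brokerage 74.24 + delivery 1683.25 + duty 34163.45 = 36209.85
Landed cost = invoice 269003.52 + 36209.85 = 305213.37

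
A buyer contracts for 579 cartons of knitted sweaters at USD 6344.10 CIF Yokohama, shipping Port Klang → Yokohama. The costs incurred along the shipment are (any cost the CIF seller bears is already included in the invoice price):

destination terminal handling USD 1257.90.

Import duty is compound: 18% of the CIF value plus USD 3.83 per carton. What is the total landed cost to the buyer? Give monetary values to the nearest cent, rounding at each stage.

CIF: the seller pays costs through ocean freight and marine insurance to the destination port.
The CIF price already equals the CIF value: 6344.10
Ad valorem component: 6344.10 × 18% = 1141.94
Specific component: 579 × 3.83 = 2217.57
Import duty = 1141.94 + 2217.57 = 3359.51
Buyer bears: destination terminal 1257.90 + duty 3359.51 = 4617.41
Landed cost = invoice 6344.10 + 4617.41 = 10961.51

Total landed cost: USD 10961.51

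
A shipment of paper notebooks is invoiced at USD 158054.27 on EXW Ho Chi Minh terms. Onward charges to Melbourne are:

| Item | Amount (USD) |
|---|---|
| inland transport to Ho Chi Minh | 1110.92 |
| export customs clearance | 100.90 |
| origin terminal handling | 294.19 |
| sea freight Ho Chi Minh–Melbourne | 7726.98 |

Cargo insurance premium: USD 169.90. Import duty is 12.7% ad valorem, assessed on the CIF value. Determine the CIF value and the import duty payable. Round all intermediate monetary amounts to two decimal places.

CIF = EXW price + pre-shipment costs + freight + insurance
CIF = 158054.27 + 1110.92 + 100.90 + 294.19 + 7726.98 + 169.90 = 167457.16
Import duty = 167457.16 × 12.7% = 21267.06

CIF value: USD 167457.16; import duty: USD 21267.06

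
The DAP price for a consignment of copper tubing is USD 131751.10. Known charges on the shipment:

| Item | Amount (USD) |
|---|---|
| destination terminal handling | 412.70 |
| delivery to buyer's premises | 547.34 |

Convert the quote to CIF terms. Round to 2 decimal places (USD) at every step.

CIF price: USD 130791.06

From DAP to CIF, the seller no longer bears: destination terminal, delivery.
CIF price = 131751.10 − 412.70 − 547.34 = 130791.06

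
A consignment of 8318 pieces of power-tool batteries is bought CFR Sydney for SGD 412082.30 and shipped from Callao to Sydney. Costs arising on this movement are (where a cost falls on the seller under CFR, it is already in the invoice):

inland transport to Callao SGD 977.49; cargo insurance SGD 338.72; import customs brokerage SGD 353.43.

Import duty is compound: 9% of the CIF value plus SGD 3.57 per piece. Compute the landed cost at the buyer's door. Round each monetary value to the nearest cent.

Total landed cost: SGD 479587.60

CFR: the seller pays costs through ocean freight to the destination port, but not insurance.
Already in the invoice (seller's account under CFR): inland to port — exclude.
CIF value = CFR price + insurance = 412082.30 + 338.72 = 412421.02
Ad valorem component: 412421.02 × 9% = 37117.89
Specific component: 8318 × 3.57 = 29695.26
Import duty = 37117.89 + 29695.26 = 66813.15
Buyer bears: insurance 338.72 + brokerage 353.43 + duty 66813.15 = 67505.30
Landed cost = invoice 412082.30 + 67505.30 = 479587.60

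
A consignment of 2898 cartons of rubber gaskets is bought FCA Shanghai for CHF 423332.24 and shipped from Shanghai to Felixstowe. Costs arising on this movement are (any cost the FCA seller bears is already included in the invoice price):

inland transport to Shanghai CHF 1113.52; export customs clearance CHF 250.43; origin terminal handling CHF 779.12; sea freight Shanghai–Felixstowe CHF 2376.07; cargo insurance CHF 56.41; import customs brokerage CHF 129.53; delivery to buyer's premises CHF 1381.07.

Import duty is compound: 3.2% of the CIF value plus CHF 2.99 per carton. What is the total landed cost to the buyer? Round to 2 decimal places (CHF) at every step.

Total landed cost: CHF 450368.86

FCA: the seller delivers export-cleared goods to the carrier; the buyer bears costs from that point.
Already in the invoice (seller's account under FCA): inland to port, export clearance — exclude.
CIF value = FCA price + origin terminal + freight + insurance = 423332.24 + 779.12 + 2376.07 + 56.41 = 426543.84
Ad valorem component: 426543.84 × 3.2% = 13649.40
Specific component: 2898 × 2.99 = 8665.02
Import duty = 13649.40 + 8665.02 = 22314.42
Buyer bears: origin terminal 779.12 + freight 2376.07 + insurance 56.41 + brokerage 129.53 + delivery 1381.07 + duty 22314.42 = 27036.62
Landed cost = invoice 423332.24 + 27036.62 = 450368.86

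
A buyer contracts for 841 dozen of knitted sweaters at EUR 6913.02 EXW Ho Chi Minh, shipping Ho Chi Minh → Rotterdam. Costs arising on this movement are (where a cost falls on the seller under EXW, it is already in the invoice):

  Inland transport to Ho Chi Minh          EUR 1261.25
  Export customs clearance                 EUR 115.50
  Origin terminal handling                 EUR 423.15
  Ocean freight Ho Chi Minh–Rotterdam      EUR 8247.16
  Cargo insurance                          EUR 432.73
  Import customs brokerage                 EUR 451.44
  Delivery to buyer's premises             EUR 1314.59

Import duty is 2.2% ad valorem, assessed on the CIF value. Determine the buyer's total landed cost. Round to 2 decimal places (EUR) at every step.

Total landed cost: EUR 19541.48

EXW: the seller makes goods available at their premises; the buyer bears all onward costs.
CIF value = EXW price + inland to port + export clearance + origin terminal + freight + insurance = 6913.02 + 1261.25 + 115.50 + 423.15 + 8247.16 + 432.73 = 17392.81
Import duty = 17392.81 × 2.2% = 382.64
Buyer bears: inland to port 1261.25 + export clearance 115.50 + origin terminal 423.15 + freight 8247.16 + insurance 432.73 + brokerage 451.44 + delivery 1314.59 + duty 382.64 = 12628.46
Landed cost = invoice 6913.02 + 12628.46 = 19541.48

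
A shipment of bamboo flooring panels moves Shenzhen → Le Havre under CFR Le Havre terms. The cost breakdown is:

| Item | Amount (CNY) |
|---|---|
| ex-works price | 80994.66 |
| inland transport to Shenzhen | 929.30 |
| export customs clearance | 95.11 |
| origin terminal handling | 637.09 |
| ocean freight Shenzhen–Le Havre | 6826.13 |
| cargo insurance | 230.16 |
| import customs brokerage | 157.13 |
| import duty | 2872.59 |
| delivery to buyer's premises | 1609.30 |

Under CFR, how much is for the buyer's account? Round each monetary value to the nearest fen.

CFR: the seller pays costs through ocean freight to the destination port, but not insurance.
Seller's account: goods 80994.66 + inland to port 929.30 + export clearance 95.11 + origin terminal 637.09 + freight 6826.13 = 89482.29
Buyer's account: insurance 230.16 + brokerage 157.13 + duty 2872.59 + delivery 1609.30 = 4869.18

Buyer's account: CNY 4869.18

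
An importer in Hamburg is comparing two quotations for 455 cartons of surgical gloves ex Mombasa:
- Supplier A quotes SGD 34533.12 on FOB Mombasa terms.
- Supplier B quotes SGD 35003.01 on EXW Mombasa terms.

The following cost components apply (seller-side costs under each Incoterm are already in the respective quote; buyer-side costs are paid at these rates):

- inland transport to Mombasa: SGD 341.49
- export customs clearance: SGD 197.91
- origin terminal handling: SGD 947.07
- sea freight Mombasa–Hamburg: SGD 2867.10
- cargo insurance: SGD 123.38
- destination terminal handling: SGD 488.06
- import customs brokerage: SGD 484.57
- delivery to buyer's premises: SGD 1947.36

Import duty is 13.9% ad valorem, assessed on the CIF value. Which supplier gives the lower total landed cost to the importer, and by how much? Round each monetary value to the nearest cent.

Supplier A is cheaper by SGD 2228.29

Supplier A (FOB):
CIF value = FOB price + freight + insurance = 34533.12 + 2867.10 + 123.38 = 37523.60
Import duty = 37523.60 × 13.9% = 5215.78
Buyer bears (A): 2867.10 + 123.38 + 488.06 + 484.57 + 1947.36 = 5910.47
Landed cost (A) = invoice 34533.12 + 5910.47 + duty 5215.78 = 45659.37
Supplier B (EXW):
CIF value = EXW price + inland to port + export clearance + origin terminal + freight + insurance = 35003.01 + 341.49 + 197.91 + 947.07 + 2867.10 + 123.38 = 39479.96
Import duty = 39479.96 × 13.9% = 5487.71
Buyer bears (B): 341.49 + 197.91 + 947.07 + 2867.10 + 123.38 + 488.06 + 484.57 + 1947.36 = 7396.94
Landed cost (B) = invoice 35003.01 + 7396.94 + duty 5487.71 = 47887.66
Difference = |45659.37 − 47887.66| = 2228.29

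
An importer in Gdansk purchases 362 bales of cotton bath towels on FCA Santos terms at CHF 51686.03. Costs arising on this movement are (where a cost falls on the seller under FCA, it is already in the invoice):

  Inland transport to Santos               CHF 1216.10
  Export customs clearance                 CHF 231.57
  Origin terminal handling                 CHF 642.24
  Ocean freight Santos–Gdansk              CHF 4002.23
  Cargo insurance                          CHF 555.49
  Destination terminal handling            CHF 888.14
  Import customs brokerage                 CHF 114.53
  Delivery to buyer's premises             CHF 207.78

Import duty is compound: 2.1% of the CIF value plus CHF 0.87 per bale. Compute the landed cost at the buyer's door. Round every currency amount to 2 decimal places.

FCA: the seller delivers export-cleared goods to the carrier; the buyer bears costs from that point.
Already in the invoice (seller's account under FCA): inland to port, export clearance — exclude.
CIF value = FCA price + origin terminal + freight + insurance = 51686.03 + 642.24 + 4002.23 + 555.49 = 56885.99
Ad valorem component: 56885.99 × 2.1% = 1194.61
Specific component: 362 × 0.87 = 314.94
Import duty = 1194.61 + 314.94 = 1509.55
Buyer bears: origin terminal 642.24 + freight 4002.23 + insurance 555.49 + destination terminal 888.14 + brokerage 114.53 + delivery 207.78 + duty 1509.55 = 7919.96
Landed cost = invoice 51686.03 + 7919.96 = 59605.99

Total landed cost: CHF 59605.99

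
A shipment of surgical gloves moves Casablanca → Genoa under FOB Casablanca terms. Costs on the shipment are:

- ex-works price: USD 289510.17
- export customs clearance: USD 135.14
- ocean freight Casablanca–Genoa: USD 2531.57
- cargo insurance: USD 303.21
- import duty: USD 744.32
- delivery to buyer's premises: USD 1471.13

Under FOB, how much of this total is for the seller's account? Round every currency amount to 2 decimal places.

Seller's account: USD 289645.31

FOB: the seller bears costs until goods are on board at the origin port; the buyer bears freight, insurance and all costs thereafter.
Seller's account: goods 289510.17 + export clearance 135.14 = 289645.31
Buyer's account: freight 2531.57 + insurance 303.21 + duty 744.32 + delivery 1471.13 = 5050.23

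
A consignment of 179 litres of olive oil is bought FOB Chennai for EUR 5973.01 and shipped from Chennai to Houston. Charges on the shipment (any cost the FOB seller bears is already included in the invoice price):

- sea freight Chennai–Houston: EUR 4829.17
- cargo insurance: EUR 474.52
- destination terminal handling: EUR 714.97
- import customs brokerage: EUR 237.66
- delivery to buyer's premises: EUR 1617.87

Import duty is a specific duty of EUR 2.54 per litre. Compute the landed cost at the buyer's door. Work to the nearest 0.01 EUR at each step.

FOB: the seller bears costs until goods are on board at the origin port; the buyer bears freight, insurance and all costs thereafter.
CIF value = FOB price + freight + insurance = 5973.01 + 4829.17 + 474.52 = 11276.70
Import duty = 179 × 2.54 = 454.66
Buyer bears: freight 4829.17 + insurance 474.52 + destination terminal 714.97 + brokerage 237.66 + delivery 1617.87 + duty 454.66 = 8328.85
Landed cost = invoice 5973.01 + 8328.85 = 14301.86

Total landed cost: EUR 14301.86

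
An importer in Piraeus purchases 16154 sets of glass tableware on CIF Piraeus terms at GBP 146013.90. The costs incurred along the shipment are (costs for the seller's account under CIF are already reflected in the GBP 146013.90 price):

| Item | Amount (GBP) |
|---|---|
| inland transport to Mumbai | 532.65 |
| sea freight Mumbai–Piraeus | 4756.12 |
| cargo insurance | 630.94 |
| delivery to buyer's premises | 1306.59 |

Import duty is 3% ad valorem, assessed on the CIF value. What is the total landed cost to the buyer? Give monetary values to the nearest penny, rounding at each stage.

Total landed cost: GBP 151700.91

CIF: the seller pays costs through ocean freight and marine insurance to the destination port.
Already in the invoice (seller's account under CIF): inland to port, freight, insurance — exclude.
The CIF price already equals the CIF value: 146013.90
Import duty = 146013.90 × 3% = 4380.42
Buyer bears: delivery 1306.59 + duty 4380.42 = 5687.01
Landed cost = invoice 146013.90 + 5687.01 = 151700.91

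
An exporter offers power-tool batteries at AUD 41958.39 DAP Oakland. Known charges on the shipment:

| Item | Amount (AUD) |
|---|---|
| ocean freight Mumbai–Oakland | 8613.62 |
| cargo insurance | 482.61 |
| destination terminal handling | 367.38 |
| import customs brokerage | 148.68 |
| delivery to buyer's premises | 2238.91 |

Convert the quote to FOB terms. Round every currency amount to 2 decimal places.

Not relevant to the conversion: brokerage — on the buyer under both terms; not part of either seller's price.
From DAP to FOB, the seller no longer bears: freight, insurance, destination terminal, delivery.
FOB price = 41958.39 − 8613.62 − 482.61 − 367.38 − 2238.91 = 30255.87

FOB price: AUD 30255.87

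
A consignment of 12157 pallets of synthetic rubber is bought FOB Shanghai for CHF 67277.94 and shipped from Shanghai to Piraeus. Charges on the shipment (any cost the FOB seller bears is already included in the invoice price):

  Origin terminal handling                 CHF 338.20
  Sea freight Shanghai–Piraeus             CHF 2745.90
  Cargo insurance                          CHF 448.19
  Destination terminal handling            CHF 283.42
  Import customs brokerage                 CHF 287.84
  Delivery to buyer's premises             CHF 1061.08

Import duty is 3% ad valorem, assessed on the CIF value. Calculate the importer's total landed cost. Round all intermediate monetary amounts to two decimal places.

Total landed cost: CHF 74218.53

FOB: the seller bears costs until goods are on board at the origin port; the buyer bears freight, insurance and all costs thereafter.
Already in the invoice (seller's account under FOB): origin terminal — exclude.
CIF value = FOB price + freight + insurance = 67277.94 + 2745.90 + 448.19 = 70472.03
Import duty = 70472.03 × 3% = 2114.16
Buyer bears: freight 2745.90 + insurance 448.19 + destination terminal 283.42 + brokerage 287.84 + delivery 1061.08 + duty 2114.16 = 6940.59
Landed cost = invoice 67277.94 + 6940.59 = 74218.53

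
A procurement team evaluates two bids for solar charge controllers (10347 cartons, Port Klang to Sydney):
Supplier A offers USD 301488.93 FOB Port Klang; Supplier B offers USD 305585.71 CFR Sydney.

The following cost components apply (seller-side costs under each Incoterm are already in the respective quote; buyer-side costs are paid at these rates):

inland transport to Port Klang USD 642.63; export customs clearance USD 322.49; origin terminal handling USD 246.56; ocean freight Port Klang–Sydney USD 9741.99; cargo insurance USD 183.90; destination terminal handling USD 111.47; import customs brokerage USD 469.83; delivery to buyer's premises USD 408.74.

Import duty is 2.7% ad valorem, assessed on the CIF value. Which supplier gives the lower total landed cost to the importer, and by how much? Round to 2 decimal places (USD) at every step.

Supplier B is cheaper by USD 5797.63

Supplier A (FOB):
CIF value = FOB price + freight + insurance = 301488.93 + 9741.99 + 183.90 = 311414.82
Import duty = 311414.82 × 2.7% = 8408.20
Buyer bears (A): 9741.99 + 183.90 + 111.47 + 469.83 + 408.74 = 10915.93
Landed cost (A) = invoice 301488.93 + 10915.93 + duty 8408.20 = 320813.06
Supplier B (CFR):
CIF value = CFR price + insurance = 305585.71 + 183.90 = 305769.61
Import duty = 305769.61 × 2.7% = 8255.78
Buyer bears (B): 183.90 + 111.47 + 469.83 + 408.74 = 1173.94
Landed cost (B) = invoice 305585.71 + 1173.94 + duty 8255.78 = 315015.43
Difference = |320813.06 − 315015.43| = 5797.63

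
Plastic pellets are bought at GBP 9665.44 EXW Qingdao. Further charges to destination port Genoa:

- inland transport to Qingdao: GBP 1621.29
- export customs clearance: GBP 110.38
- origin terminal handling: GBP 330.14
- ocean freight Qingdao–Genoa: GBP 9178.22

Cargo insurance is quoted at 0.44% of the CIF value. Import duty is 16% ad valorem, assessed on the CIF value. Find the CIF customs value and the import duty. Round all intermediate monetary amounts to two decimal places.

CIF value: GBP 20997.86; import duty: GBP 3359.66

Let C be the CIF value. C = EXW price + pre-shipment costs + freight + 0.44% × C
C − 0.44% × C = 9665.44 + 1621.29 + 110.38 + 330.14 + 9178.22
0.9956 × C = 20905.47
C = 20905.47 / 0.9956 = 20997.86
Insurance premium = 0.44% × 20997.86 = 92.39
Import duty = 20997.86 × 16% = 3359.66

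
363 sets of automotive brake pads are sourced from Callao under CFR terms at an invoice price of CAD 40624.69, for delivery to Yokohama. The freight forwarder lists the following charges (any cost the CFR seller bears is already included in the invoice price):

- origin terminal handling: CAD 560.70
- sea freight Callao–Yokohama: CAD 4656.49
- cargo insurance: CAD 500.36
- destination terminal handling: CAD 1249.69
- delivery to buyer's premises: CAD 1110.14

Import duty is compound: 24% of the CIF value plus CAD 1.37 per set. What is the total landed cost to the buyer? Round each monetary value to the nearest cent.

Total landed cost: CAD 53852.20

CFR: the seller pays costs through ocean freight to the destination port, but not insurance.
Already in the invoice (seller's account under CFR): origin terminal, freight — exclude.
CIF value = CFR price + insurance = 40624.69 + 500.36 = 41125.05
Ad valorem component: 41125.05 × 24% = 9870.01
Specific component: 363 × 1.37 = 497.31
Import duty = 9870.01 + 497.31 = 10367.32
Buyer bears: insurance 500.36 + destination terminal 1249.69 + delivery 1110.14 + duty 10367.32 = 13227.51
Landed cost = invoice 40624.69 + 13227.51 = 53852.20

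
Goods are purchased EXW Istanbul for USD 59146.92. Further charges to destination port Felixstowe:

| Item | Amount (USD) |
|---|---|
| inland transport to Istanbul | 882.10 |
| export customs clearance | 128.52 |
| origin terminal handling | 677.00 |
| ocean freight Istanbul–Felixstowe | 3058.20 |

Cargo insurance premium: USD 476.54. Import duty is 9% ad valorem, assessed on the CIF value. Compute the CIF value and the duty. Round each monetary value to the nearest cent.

CIF value: USD 64369.28; import duty: USD 5793.24

CIF = EXW price + pre-shipment costs + freight + insurance
CIF = 59146.92 + 882.10 + 128.52 + 677.00 + 3058.20 + 476.54 = 64369.28
Import duty = 64369.28 × 9% = 5793.24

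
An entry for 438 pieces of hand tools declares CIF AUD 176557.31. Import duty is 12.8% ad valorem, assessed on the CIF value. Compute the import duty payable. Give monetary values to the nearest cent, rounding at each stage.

Import duty = 176557.31 × 12.8% = 22599.34

Import duty: AUD 22599.34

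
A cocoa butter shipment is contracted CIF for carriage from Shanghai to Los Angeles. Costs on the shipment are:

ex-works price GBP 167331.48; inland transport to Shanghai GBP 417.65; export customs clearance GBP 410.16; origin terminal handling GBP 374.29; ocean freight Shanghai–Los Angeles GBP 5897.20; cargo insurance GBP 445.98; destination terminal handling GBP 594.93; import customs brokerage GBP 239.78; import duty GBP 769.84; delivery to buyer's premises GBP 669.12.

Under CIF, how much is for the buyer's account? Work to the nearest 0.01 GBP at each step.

CIF: the seller pays costs through ocean freight and marine insurance to the destination port.
Seller's account: goods 167331.48 + inland to port 417.65 + export clearance 410.16 + origin terminal 374.29 + freight 5897.20 + insurance 445.98 = 174876.76
Buyer's account: destination terminal 594.93 + brokerage 239.78 + duty 769.84 + delivery 669.12 = 2273.67

Buyer's account: GBP 2273.67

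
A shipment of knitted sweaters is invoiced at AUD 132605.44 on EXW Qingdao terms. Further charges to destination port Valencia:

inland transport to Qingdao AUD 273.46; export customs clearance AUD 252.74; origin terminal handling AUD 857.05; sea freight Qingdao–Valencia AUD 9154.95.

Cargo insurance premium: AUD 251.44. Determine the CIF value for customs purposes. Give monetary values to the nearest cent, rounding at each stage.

CIF value: AUD 143395.08

CIF = EXW price + pre-shipment costs + freight + insurance
CIF = 132605.44 + 273.46 + 252.74 + 857.05 + 9154.95 + 251.44 = 143395.08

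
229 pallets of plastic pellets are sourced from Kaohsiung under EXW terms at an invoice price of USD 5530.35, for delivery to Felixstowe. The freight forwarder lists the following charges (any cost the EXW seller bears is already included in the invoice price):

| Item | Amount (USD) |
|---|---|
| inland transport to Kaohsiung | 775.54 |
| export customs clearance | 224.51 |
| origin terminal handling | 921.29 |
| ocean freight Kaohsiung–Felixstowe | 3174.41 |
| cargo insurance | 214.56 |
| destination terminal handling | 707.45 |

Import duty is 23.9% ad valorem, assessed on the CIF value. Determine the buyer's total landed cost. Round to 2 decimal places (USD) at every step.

Total landed cost: USD 14139.03

EXW: the seller makes goods available at their premises; the buyer bears all onward costs.
CIF value = EXW price + inland to port + export clearance + origin terminal + freight + insurance = 5530.35 + 775.54 + 224.51 + 921.29 + 3174.41 + 214.56 = 10840.66
Import duty = 10840.66 × 23.9% = 2590.92
Buyer bears: inland to port 775.54 + export clearance 224.51 + origin terminal 921.29 + freight 3174.41 + insurance 214.56 + destination terminal 707.45 + duty 2590.92 = 8608.68
Landed cost = invoice 5530.35 + 8608.68 = 14139.03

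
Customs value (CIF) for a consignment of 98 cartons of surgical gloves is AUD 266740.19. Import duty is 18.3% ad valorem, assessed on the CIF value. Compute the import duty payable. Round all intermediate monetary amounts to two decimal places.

Import duty = 266740.19 × 18.3% = 48813.45

Import duty: AUD 48813.45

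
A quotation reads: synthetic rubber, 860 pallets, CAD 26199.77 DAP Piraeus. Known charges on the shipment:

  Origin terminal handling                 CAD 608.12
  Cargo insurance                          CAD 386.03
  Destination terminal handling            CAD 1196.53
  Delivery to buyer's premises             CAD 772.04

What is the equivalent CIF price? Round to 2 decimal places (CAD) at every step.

CIF price: CAD 24231.20

Not relevant to the conversion: insurance, origin terminal — on the seller under both DAP and CIF; already in the DAP price and stays in the CIF price.
From DAP to CIF, the seller no longer bears: destination terminal, delivery.
CIF price = 26199.77 − 1196.53 − 772.04 = 24231.20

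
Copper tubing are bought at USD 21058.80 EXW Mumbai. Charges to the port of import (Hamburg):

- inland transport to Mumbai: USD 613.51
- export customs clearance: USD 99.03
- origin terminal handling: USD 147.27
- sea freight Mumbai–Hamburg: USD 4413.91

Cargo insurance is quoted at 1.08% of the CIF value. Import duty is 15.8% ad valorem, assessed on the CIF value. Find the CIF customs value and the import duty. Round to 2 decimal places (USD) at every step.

Let C be the CIF value. C = EXW price + pre-shipment costs + freight + 1.08% × C
C − 1.08% × C = 21058.80 + 613.51 + 99.03 + 147.27 + 4413.91
0.9892 × C = 26332.52
C = 26332.52 / 0.9892 = 26620.02
Insurance premium = 1.08% × 26620.02 = 287.50
Import duty = 26620.02 × 15.8% = 4205.96

CIF value: USD 26620.02; import duty: USD 4205.96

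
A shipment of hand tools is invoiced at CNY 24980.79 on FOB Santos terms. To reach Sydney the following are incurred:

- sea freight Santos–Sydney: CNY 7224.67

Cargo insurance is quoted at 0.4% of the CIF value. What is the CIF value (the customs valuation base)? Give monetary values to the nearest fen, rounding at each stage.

CIF value: CNY 32334.80

Let C be the CIF value. C = FOB price + freight + 0.4% × C
C − 0.4% × C = 24980.79 + 7224.67
0.996 × C = 32205.46
C = 32205.46 / 0.996 = 32334.80
Insurance premium = 0.4% × 32334.80 = 129.34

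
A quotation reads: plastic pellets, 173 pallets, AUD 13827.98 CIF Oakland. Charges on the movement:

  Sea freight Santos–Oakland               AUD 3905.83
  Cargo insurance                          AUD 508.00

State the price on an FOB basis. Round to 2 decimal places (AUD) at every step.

FOB price: AUD 9414.15

From CIF to FOB, the seller no longer bears: freight, insurance.
FOB price = 13827.98 − 3905.83 − 508.00 = 9414.15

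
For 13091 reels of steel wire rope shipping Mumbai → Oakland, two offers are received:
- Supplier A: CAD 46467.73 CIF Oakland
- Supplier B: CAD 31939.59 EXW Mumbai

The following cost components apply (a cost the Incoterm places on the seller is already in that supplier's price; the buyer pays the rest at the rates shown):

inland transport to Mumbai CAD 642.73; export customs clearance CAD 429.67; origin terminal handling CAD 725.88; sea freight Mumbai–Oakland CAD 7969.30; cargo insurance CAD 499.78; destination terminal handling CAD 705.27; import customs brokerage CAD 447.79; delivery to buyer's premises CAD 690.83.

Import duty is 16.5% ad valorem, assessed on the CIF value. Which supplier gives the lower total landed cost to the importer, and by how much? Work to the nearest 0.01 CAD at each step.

Supplier A (CIF):
The CIF price already equals the CIF value: 46467.73
Import duty = 46467.73 × 16.5% = 7667.18
Buyer bears (A): 705.27 + 447.79 + 690.83 = 1843.89
Landed cost (A) = invoice 46467.73 + 1843.89 + duty 7667.18 = 55978.80
Supplier B (EXW):
CIF value = EXW price + inland to port + export clearance + origin terminal + freight + insurance = 31939.59 + 642.73 + 429.67 + 725.88 + 7969.30 + 499.78 = 42206.95
Import duty = 42206.95 × 16.5% = 6964.15
Buyer bears (B): 642.73 + 429.67 + 725.88 + 7969.30 + 499.78 + 705.27 + 447.79 + 690.83 = 12111.25
Landed cost (B) = invoice 31939.59 + 12111.25 + duty 6964.15 = 51014.99
Difference = |55978.80 − 51014.99| = 4963.81

Supplier B is cheaper by CAD 4963.81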